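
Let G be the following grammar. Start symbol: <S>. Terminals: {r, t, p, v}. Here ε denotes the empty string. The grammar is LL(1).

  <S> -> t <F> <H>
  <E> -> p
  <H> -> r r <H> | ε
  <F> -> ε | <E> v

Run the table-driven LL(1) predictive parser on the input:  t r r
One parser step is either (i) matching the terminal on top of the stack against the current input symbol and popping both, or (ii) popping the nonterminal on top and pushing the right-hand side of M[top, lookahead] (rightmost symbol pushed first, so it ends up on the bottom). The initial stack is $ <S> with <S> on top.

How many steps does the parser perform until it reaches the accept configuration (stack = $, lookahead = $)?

7

     Stack        Input    Action
  1  $ <S>        t r r $  expand <S> -> t <F> <H>
  2  $ <H> <F> t  t r r $  match t
  3  $ <H> <F>    r r $    expand <F> -> ε
  4  $ <H>        r r $    expand <H> -> r r <H>
  5  $ <H> r r    r r $    match r
  6  $ <H> r      r $      match r
  7  $ <H>        $        expand <H> -> ε
Accept reached after 7 steps.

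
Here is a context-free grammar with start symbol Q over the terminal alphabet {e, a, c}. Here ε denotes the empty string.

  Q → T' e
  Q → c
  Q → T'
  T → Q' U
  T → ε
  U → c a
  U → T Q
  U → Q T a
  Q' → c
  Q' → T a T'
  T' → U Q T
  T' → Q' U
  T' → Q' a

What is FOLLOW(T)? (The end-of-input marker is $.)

{$, a, c, e}

FIRST(Q) = {a, c}  (via T' e, T')
FIRST(T) = {ε, a, c}  (via Q' U)
FIRST(U) = {a, c}  (via T Q, Q T a)
FIRST(Q') = {a, c}  (via T a T')
FIRST(T') = {a, c}  (via U Q T, Q' U, Q' a)
FOLLOW(Q) includes $ since Q is the start symbol.
FOLLOW(Q'): in T→Q' U, Q' is followed by U with FIRST {a, c}; in T'→Q' U, Q' is followed by U with FIRST {a, c}; in T'→Q' a, Q' is followed by a with FIRST {a}. Thus FOLLOW(Q') = {a, c}.
FOLLOW(Q): in U→T Q, the suffix after Q is empty, so FOLLOW(Q) ⊇ FOLLOW(U) = {$, a, c, e}; in U→Q T a, Q is followed by T a with FIRST {a, c}; in T'→U Q T, Q is followed by T with FIRST {ε, a, c}; in T'→U Q T, the suffix after Q is nullable, so FOLLOW(Q) ⊇ FOLLOW(T') = {$, a, c, e}. Thus FOLLOW(Q) = {$, a, c, e}.
FOLLOW(T'): in Q→T' e, T' is followed by e with FIRST {e}; in Q→T', the suffix after T' is empty, so FOLLOW(T') ⊇ FOLLOW(Q) = {$, a, c, e}; in Q'→T a T', the suffix after T' is empty, so FOLLOW(T') ⊇ FOLLOW(Q') = {a, c}. Thus FOLLOW(T') = {$, a, c, e}.
FOLLOW(T): in U→T Q, T is followed by Q with FIRST {a, c}; in U→Q T a, T is followed by a with FIRST {a}; in Q'→T a T', T is followed by a T' with FIRST {a}; in T'→U Q T, the suffix after T is empty, so FOLLOW(T) ⊇ FOLLOW(T') = {$, a, c, e}. Thus FOLLOW(T) = {$, a, c, e}.
FOLLOW(U): in T→Q' U, the suffix after U is empty, so FOLLOW(U) ⊇ FOLLOW(T) = {$, a, c, e}; in T'→U Q T, U is followed by Q T with FIRST {a, c}; in T'→Q' U, the suffix after U is empty, so FOLLOW(U) ⊇ FOLLOW(T') = {$, a, c, e}. Thus FOLLOW(U) = {$, a, c, e}.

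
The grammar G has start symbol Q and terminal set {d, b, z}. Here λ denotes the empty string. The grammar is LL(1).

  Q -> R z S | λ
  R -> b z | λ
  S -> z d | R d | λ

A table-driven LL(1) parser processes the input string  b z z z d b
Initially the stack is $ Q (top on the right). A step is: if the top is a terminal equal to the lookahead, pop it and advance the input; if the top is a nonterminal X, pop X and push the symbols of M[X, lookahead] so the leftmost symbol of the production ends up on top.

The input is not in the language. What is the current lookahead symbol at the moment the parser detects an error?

b

     Stack      Input          Action
  1  $ Q        b z z z d b $  expand Q -> R z S
  2  $ S z R    b z z z d b $  expand R -> b z
  3  $ S z z b  b z z z d b $  match b
  4  $ S z z    z z z d b $    match z
  5  $ S z      z z d b $      match z
  6  $ S        z d b $        expand S -> z d
  7  $ d z      z d b $        match z
  8  $ d        d b $          match d
  9  $          b $            error: stack empty but input remains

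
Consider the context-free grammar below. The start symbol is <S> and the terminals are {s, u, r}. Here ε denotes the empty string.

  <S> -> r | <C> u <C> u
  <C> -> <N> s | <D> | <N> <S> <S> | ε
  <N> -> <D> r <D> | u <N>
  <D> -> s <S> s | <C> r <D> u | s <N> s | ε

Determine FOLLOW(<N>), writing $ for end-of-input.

{r, s, u}

FIRST(<S>): from <S>->r we get {r}; from <S>-><C> u <C> u we get {r, s, u}. So FIRST(<S>) = {r, s, u}.
FIRST(<C>): from <C>-><N> s we get {r, s, u}; from <C>-><D> we get {ε, r, s, u}; from <C>-><N> <S> <S> we get {r, s, u}; from <C>->ε we get {ε}. So FIRST(<C>) = {ε, r, s, u}.
FIRST(<D>): from <D>->s <S> s we get {s}; from <D>-><C> r <D> u we get {r, s, u}; from <D>->s <N> s we get {s}; from <D>->ε we get {ε}. So FIRST(<D>) = {ε, r, s, u}.
FIRST(<N>): from <N>-><D> r <D> we get {r, s, u}; from <N>->u <N> we get {u}. So FIRST(<N>) = {r, s, u}.
FOLLOW(<S>) includes $ since <S> is the start symbol.
FOLLOW(<C>): in <S>-><C> u <C> u (occurrence 1), <C> is followed by u <C> u with FIRST {u}; in <S>-><C> u <C> u (occurrence 2), <C> is followed by u with FIRST {u}; in <D>-><C> r <D> u, <C> is followed by r <D> u with FIRST {r}. Thus FOLLOW(<C>) = {r, u}.
FOLLOW(<S>): in <C>-><N> <S> <S> (occurrence 1), <S> is followed by <S> with FIRST {r, s, u}; in <C>-><N> <S> <S> (occurrence 2), the suffix after <S> is empty, so FOLLOW(<S>) ⊇ FOLLOW(<C>) = {r, u}; in <D>->s <S> s, <S> is followed by s with FIRST {s}. Thus FOLLOW(<S>) = {$, r, s, u}.
FOLLOW(<N>): in <C>-><N> s, <N> is followed by s with FIRST {s}; in <C>-><N> <S> <S>, <N> is followed by <S> <S> with FIRST {r, s, u}; in <N>->u <N>, the suffix after <N> is empty (adds nothing new); in <D>->s <N> s, <N> is followed by s with FIRST {s}. Thus FOLLOW(<N>) = {r, s, u}.
FOLLOW(<D>): in <C>-><D>, the suffix after <D> is empty, so FOLLOW(<D>) ⊇ FOLLOW(<C>) = {r, u}; in <N>-><D> r <D> (occurrence 1), <D> is followed by r <D> with FIRST {r}; in <N>-><D> r <D> (occurrence 2), the suffix after <D> is empty, so FOLLOW(<D>) ⊇ FOLLOW(<N>) = {r, s, u}; in <D>-><C> r <D> u, <D> is followed by u with FIRST {u}. Thus FOLLOW(<D>) = {r, s, u}.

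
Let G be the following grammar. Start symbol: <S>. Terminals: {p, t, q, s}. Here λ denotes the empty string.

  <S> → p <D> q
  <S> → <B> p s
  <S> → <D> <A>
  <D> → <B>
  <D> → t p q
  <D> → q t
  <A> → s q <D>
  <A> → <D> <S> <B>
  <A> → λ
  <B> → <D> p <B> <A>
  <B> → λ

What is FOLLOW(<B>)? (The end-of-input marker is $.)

{$, p, q, s, t}

FIRST(<S>) = {λ, p, q, s, t}  (via <B> p s, <D> <A>)
FIRST(<D>) = {λ, p, q, t}  (via <B>)
FIRST(<B>) = {λ, p, q, t}  (via <D> p <B> <A>)
FIRST(<A>) = {λ, p, q, s, t}  (via <D> <S> <B>)
FOLLOW(<S>) includes $ since <S> is the start symbol.
FOLLOW(<S>): in <A>→<D> <S> <B>, <S> is followed by <B> with FIRST {λ, p, q, t}; in <A>→<D> <S> <B>, the suffix after <S> is nullable, so FOLLOW(<S>) ⊇ FOLLOW(<A>) = {$, p, q, s, t}. Thus FOLLOW(<S>) = {$, p, q, s, t}.
FOLLOW(<D>): in <S>→p <D> q, <D> is followed by q with FIRST {q}; in <S>→<D> <A>, <D> is followed by <A> with FIRST {λ, p, q, s, t}; in <S>→<D> <A>, the suffix after <D> is nullable, so FOLLOW(<D>) ⊇ FOLLOW(<S>) = {$, p, q, s, t}; in <A>→s q <D>, the suffix after <D> is empty, so FOLLOW(<D>) ⊇ FOLLOW(<A>) = {$, p, q, s, t}; in <A>→<D> <S> <B>, <D> is followed by <S> <B> with FIRST {λ, p, q, s, t}; in <A>→<D> <S> <B>, the suffix after <D> is nullable, so FOLLOW(<D>) ⊇ FOLLOW(<A>) = {$, p, q, s, t}; in <B>→<D> p <B> <A>, <D> is followed by p <B> <A> with FIRST {p}. Thus FOLLOW(<D>) = {$, p, q, s, t}.
FOLLOW(<A>): in <S>→<D> <A>, the suffix after <A> is empty, so FOLLOW(<A>) ⊇ FOLLOW(<S>) = {$, p, q, s, t}; in <B>→<D> p <B> <A>, the suffix after <A> is empty, so FOLLOW(<A>) ⊇ FOLLOW(<B>) = {$, p, q, s, t}. Thus FOLLOW(<A>) = {$, p, q, s, t}.
FOLLOW(<B>): in <S>→<B> p s, <B> is followed by p s with FIRST {p}; in <D>→<B>, the suffix after <B> is empty, so FOLLOW(<B>) ⊇ FOLLOW(<D>) = {$, p, q, s, t}; in <A>→<D> <S> <B>, the suffix after <B> is empty, so FOLLOW(<B>) ⊇ FOLLOW(<A>) = {$, p, q, s, t}; in <B>→<D> p <B> <A>, <B> is followed by <A> with FIRST {λ, p, q, s, t}; in <B>→<D> p <B> <A>, the suffix after <B> is nullable (adds nothing new). Thus FOLLOW(<B>) = {$, p, q, s, t}.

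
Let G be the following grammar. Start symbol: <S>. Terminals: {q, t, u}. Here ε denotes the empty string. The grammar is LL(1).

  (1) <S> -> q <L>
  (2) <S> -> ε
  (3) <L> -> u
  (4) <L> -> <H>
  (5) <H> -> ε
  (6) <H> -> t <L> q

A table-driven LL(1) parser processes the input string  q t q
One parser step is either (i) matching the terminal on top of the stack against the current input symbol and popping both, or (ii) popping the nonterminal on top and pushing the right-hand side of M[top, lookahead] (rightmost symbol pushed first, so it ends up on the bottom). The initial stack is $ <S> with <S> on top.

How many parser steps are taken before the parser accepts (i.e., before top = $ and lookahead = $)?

step 1: stack=$ <S>  input=q t q $  — expand <S> -> q <L>
step 2: stack=$ <L> q  input=q t q $  — match q
step 3: stack=$ <L>  input=t q $  — expand <L> -> <H>
step 4: stack=$ <H>  input=t q $  — expand <H> -> t <L> q
step 5: stack=$ q <L> t  input=t q $  — match t
step 6: stack=$ q <L>  input=q $  — expand <L> -> <H>
step 7: stack=$ q <H>  input=q $  — expand <H> -> ε
step 8: stack=$ q  input=q $  — match q
Accept reached after 8 steps.

8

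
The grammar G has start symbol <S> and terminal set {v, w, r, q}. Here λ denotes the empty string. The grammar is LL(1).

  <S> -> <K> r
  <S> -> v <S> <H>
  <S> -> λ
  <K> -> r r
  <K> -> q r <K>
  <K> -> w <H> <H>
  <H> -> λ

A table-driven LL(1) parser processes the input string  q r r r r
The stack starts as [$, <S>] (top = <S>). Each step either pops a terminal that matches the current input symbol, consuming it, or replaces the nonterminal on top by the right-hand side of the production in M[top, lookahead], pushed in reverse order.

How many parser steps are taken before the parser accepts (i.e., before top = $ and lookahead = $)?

8

     Stack        Input        Action
  1  $ <S>        q r r r r $  expand <S> -> <K> r
  2  $ r <K>      q r r r r $  expand <K> -> q r <K>
  3  $ r <K> r q  q r r r r $  match q
  4  $ r <K> r    r r r r $    match r
  5  $ r <K>      r r r $      expand <K> -> r r
  6  $ r r r      r r r $      match r
  7  $ r r        r r $        match r
  8  $ r          r $          match r
Accept reached after 8 steps.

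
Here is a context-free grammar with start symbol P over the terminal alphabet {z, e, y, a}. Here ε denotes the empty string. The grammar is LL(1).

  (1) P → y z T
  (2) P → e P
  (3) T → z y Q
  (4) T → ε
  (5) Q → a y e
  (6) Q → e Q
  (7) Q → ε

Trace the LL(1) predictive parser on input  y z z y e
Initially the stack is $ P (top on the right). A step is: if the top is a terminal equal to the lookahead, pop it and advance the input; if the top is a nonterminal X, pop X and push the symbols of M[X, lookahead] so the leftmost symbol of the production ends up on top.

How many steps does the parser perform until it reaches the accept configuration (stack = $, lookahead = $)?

step 1: stack=$ P  input=y z z y e $  — expand P → y z T
step 2: stack=$ T z y  input=y z z y e $  — match y
step 3: stack=$ T z  input=z z y e $  — match z
step 4: stack=$ T  input=z y e $  — expand T → z y Q
step 5: stack=$ Q y z  input=z y e $  — match z
step 6: stack=$ Q y  input=y e $  — match y
step 7: stack=$ Q  input=e $  — expand Q → e Q
step 8: stack=$ Q e  input=e $  — match e
step 9: stack=$ Q  input=$  — expand Q → ε
Accept reached after 9 steps.

9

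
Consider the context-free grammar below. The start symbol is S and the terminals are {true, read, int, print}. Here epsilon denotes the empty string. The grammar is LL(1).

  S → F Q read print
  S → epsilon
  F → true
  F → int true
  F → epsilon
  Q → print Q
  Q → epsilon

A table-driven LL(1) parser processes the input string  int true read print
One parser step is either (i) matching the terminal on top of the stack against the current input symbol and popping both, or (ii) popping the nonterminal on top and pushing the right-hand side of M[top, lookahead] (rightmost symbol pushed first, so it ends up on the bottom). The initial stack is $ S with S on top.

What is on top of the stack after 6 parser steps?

step 1: stack=$ S  input=int true read print $  — expand S → F Q read print
step 2: stack=$ print read Q F  input=int true read print $  — expand F → int true
step 3: stack=$ print read Q true int  input=int true read print $  — match int
step 4: stack=$ print read Q true  input=true read print $  — match true
step 5: stack=$ print read Q  input=read print $  — expand Q → epsilon
step 6: stack=$ print read  input=read print $  — match read
Stack after step 6: $ print (top = print).

print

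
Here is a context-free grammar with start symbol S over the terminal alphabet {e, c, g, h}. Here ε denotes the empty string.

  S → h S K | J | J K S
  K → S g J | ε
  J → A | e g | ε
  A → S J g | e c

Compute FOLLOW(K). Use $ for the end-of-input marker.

{$, e, g, h}

FIRST(S): from S→h S K we get {h}; from S→J we get {ε, e, g, h}; from S→J K S we get {ε, e, g, h}. So FIRST(S) = {ε, e, g, h}.
FIRST(K): from K→S g J we get {e, g, h}; from K→ε we get {ε}. So FIRST(K) = {ε, e, g, h}.
FIRST(J): from J→A we get {e, g, h}; from J→e g we get {e}; from J→ε we get {ε}. So FIRST(J) = {ε, e, g, h}.
FIRST(A): from A→S J g we get {e, g, h}; from A→e c we get {e}. So FIRST(A) = {e, g, h}.
FOLLOW(S) includes $ since S is the start symbol.
FOLLOW(S): in S→h S K, S is followed by K with FIRST {ε, e, g, h}; in S→h S K, the suffix after S is nullable (adds nothing new); in S→J K S, the suffix after S is empty (adds nothing new); in K→S g J, S is followed by g J with FIRST {g}; in A→S J g, S is followed by J g with FIRST {e, g, h}. Thus FOLLOW(S) = {$, e, g, h}.
FOLLOW(K): in S→h S K, the suffix after K is empty, so FOLLOW(K) ⊇ FOLLOW(S) = {$, e, g, h}; in S→J K S, K is followed by S with FIRST {ε, e, g, h}; in S→J K S, the suffix after K is nullable, so FOLLOW(K) ⊇ FOLLOW(S) = {$, e, g, h}. Thus FOLLOW(K) = {$, e, g, h}.
FOLLOW(J): in S→J, the suffix after J is empty, so FOLLOW(J) ⊇ FOLLOW(S) = {$, e, g, h}; in S→J K S, J is followed by K S with FIRST {ε, e, g, h}; in S→J K S, the suffix after J is nullable, so FOLLOW(J) ⊇ FOLLOW(S) = {$, e, g, h}; in K→S g J, the suffix after J is empty, so FOLLOW(J) ⊇ FOLLOW(K) = {$, e, g, h}; in A→S J g, J is followed by g with FIRST {g}. Thus FOLLOW(J) = {$, e, g, h}.
FOLLOW(A): in J→A, the suffix after A is empty, so FOLLOW(A) ⊇ FOLLOW(J) = {$, e, g, h}. Thus FOLLOW(A) = {$, e, g, h}.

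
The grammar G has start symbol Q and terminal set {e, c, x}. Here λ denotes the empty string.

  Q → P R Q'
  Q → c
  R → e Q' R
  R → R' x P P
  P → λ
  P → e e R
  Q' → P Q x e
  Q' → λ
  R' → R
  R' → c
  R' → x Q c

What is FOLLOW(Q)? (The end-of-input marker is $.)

FIRST(P) = {λ, e}
FIRST(Q) = {c, e, x}  (via P R Q')
FIRST(Q') = {λ, c, e, x}  (via P Q x e)
FIRST(R) = {c, e, x}  (via R' x P P)
FIRST(R') = {c, e, x}  (via R)
FOLLOW(Q) includes $ since Q is the start symbol.
FOLLOW(Q): in Q'→P Q x e, Q is followed by x e with FIRST {x}; in R'→x Q c, Q is followed by c with FIRST {c}. Thus FOLLOW(Q) = {$, c, x}.
FOLLOW(Q'): in Q→P R Q', the suffix after Q' is empty, so FOLLOW(Q') ⊇ FOLLOW(Q) = {$, c, x}; in R→e Q' R, Q' is followed by R with FIRST {c, e, x}. Thus FOLLOW(Q') = {$, c, e, x}.
FOLLOW(R'): in R→R' x P P, R' is followed by x P P with FIRST {x}. Thus FOLLOW(R') = {x}.
FOLLOW(R): in Q→P R Q', R is followed by Q' with FIRST {λ, c, e, x}; in Q→P R Q', the suffix after R is nullable, so FOLLOW(R) ⊇ FOLLOW(Q) = {$, c, x}; in R→e Q' R, the suffix after R is empty (adds nothing new); in P→e e R, the suffix after R is empty, so FOLLOW(R) ⊇ FOLLOW(P) = {$, c, e, x}; in R'→R, the suffix after R is empty, so FOLLOW(R) ⊇ FOLLOW(R') = {x}. Thus FOLLOW(R) = {$, c, e, x}.
FOLLOW(P): in Q→P R Q', P is followed by R Q' with FIRST {c, e, x}; in R→R' x P P (occurrence 1), P is followed by P with FIRST {λ, e}; in R→R' x P P (occurrence 1), the suffix after P is nullable, so FOLLOW(P) ⊇ FOLLOW(R) = {$, c, e, x}; in R→R' x P P (occurrence 2), the suffix after P is empty, so FOLLOW(P) ⊇ FOLLOW(R) = {$, c, e, x}; in Q'→P Q x e, P is followed by Q x e with FIRST {c, e, x}. Thus FOLLOW(P) = {$, c, e, x}.

{$, c, x}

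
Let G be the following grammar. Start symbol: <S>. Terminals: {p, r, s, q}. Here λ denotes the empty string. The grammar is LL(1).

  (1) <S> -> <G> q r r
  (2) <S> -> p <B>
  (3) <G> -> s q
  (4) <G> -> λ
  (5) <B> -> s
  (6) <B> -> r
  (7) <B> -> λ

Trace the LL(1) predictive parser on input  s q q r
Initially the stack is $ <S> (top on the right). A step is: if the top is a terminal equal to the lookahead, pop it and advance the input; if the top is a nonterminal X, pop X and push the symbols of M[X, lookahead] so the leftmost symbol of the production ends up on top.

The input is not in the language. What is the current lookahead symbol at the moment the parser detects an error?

$

step 1: stack=$ <S>  input=s q q r $  — expand <S> -> <G> q r r
step 2: stack=$ r r q <G>  input=s q q r $  — expand <G> -> s q
step 3: stack=$ r r q q s  input=s q q r $  — match s
step 4: stack=$ r r q q  input=q q r $  — match q
step 5: stack=$ r r q  input=q r $  — match q
step 6: stack=$ r r  input=r $  — match r
step 7: stack=$ r  input=$  — error: top is terminal r but lookahead is $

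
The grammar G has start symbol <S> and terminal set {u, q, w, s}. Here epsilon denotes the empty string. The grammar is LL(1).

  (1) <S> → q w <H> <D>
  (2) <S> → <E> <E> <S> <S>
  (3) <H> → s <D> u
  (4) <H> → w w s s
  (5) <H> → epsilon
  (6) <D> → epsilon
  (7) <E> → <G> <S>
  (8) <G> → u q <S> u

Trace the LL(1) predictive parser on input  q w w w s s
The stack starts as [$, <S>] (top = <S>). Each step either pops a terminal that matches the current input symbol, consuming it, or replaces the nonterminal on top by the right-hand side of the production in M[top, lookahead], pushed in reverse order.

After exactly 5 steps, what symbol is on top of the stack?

step 1: stack=$ <S>  input=q w w w s s $  — expand <S> → q w <H> <D>
step 2: stack=$ <D> <H> w q  input=q w w w s s $  — match q
step 3: stack=$ <D> <H> w  input=w w w s s $  — match w
step 4: stack=$ <D> <H>  input=w w s s $  — expand <H> → w w s s
step 5: stack=$ <D> s s w w  input=w w s s $  — match w
Stack after step 5: $ <D> s s w (top = w).

w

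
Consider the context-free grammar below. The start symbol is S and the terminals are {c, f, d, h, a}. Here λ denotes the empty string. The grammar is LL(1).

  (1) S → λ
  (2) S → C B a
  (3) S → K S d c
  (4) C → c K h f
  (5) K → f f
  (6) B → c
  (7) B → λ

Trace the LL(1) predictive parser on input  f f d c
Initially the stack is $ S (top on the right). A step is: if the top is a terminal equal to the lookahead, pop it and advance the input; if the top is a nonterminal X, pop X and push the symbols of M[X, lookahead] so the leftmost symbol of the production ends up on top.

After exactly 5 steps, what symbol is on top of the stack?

     Stack        Input      Action
  1  $ S          f f d c $  expand S → K S d c
  2  $ c d S K    f f d c $  expand K → f f
  3  $ c d S f f  f f d c $  match f
  4  $ c d S f    f d c $    match f
  5  $ c d S      d c $      expand S → λ
Stack after step 5: $ c d (top = d).

d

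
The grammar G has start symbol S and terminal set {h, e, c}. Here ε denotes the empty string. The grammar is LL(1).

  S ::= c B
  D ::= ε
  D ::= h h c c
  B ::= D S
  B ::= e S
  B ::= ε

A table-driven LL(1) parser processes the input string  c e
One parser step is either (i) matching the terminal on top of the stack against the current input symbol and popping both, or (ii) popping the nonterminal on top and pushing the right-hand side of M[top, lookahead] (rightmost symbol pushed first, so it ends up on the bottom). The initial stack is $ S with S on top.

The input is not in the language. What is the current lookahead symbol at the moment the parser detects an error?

$

step 1: stack=$ S  input=c e $  — expand S ::= c B
step 2: stack=$ B c  input=c e $  — match c
step 3: stack=$ B  input=e $  — expand B ::= e S
step 4: stack=$ S e  input=e $  — match e
step 5: stack=$ S  input=$  — error: M[S, $] is empty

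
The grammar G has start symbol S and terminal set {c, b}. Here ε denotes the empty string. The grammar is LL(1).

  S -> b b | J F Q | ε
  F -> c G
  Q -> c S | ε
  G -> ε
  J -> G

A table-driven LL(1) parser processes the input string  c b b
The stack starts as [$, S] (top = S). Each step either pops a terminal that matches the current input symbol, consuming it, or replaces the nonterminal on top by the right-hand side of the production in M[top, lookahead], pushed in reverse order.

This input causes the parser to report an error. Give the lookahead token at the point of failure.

b

     Stack    Input    Action
  1  $ S      c b b $  expand S -> J F Q
  2  $ Q F J  c b b $  expand J -> G
  3  $ Q F G  c b b $  expand G -> ε
  4  $ Q F    c b b $  expand F -> c G
  5  $ Q G c  c b b $  match c
  6  $ Q G    b b $    error: M[G, b] is empty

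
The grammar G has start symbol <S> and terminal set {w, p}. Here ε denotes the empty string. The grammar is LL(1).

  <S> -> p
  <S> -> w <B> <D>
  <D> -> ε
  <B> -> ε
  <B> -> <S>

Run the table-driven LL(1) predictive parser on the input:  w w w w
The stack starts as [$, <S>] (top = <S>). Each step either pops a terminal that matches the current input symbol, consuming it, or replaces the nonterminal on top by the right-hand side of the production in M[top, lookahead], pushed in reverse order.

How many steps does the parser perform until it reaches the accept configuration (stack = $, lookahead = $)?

16

      Stack                    Input      Action
   1  $ <S>                    w w w w $  expand <S> -> w <B> <D>
   2  $ <D> <B> w              w w w w $  match w
   3  $ <D> <B>                w w w $    expand <B> -> <S>
   4  $ <D> <S>                w w w $    expand <S> -> w <B> <D>
   5  $ <D> <D> <B> w          w w w $    match w
   6  $ <D> <D> <B>            w w $      expand <B> -> <S>
   7  $ <D> <D> <S>            w w $      expand <S> -> w <B> <D>
   8  $ <D> <D> <D> <B> w      w w $      match w
   9  $ <D> <D> <D> <B>        w $        expand <B> -> <S>
  10  $ <D> <D> <D> <S>        w $        expand <S> -> w <B> <D>
  11  $ <D> <D> <D> <D> <B> w  w $        match w
  12  $ <D> <D> <D> <D> <B>    $          expand <B> -> ε
  13  $ <D> <D> <D> <D>        $          expand <D> -> ε
  14  $ <D> <D> <D>            $          expand <D> -> ε
  15  $ <D> <D>                $          expand <D> -> ε
  16  $ <D>                    $          expand <D> -> ε
Accept reached after 16 steps.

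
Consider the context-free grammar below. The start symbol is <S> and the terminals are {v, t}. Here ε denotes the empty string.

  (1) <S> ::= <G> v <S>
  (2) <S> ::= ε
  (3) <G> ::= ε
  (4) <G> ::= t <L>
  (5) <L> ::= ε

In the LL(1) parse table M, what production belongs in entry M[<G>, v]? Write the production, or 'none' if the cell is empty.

<G> ::= ε

FIRST(<G>) = {ε, t}
FIRST(<L>) = {ε}
FIRST(<S>) = {ε, t, v}  (via <G> v <S>)
FOLLOW(<S>) includes $ since <S> is the start symbol.
FOLLOW(<G>): in <S>::=<G> v <S>, <G> is followed by v <S> with FIRST {v}. Thus FOLLOW(<G>) = {v}.
For <G> ::= ε: FIRST(ε) = {ε}, so it goes in M[<G>, t] for t ∈ {}; since ε ∈ FIRST, also for every t ∈ FOLLOW(<G>) = {v}.
For <G> ::= t <L>: FIRST(t <L>) = {t}, so it goes in M[<G>, t] for t ∈ {t}.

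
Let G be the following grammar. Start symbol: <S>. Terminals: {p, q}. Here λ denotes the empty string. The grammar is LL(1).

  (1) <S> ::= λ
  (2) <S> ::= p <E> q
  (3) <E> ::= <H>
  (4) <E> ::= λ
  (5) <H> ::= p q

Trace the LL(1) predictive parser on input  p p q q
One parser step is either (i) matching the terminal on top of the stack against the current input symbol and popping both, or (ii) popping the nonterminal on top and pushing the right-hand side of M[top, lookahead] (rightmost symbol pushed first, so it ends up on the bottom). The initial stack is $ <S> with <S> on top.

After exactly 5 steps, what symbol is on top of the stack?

q

     Stack      Input      Action
  1  $ <S>      p p q q $  expand <S> ::= p <E> q
  2  $ q <E> p  p p q q $  match p
  3  $ q <E>    p q q $    expand <E> ::= <H>
  4  $ q <H>    p q q $    expand <H> ::= p q
  5  $ q q p    p q q $    match p
Stack after step 5: $ q q (top = q).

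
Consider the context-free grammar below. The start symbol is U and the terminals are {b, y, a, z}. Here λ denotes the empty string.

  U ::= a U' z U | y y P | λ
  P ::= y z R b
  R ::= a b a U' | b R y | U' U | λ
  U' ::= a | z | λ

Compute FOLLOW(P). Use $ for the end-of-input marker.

{$, b, y}

FIRST(U): from U::=a U' z U we get {a}; from U::=y y P we get {y}; from U::=λ we get {λ}. So FIRST(U) = {λ, a, y}.
FIRST(P): from P::=y z R b we get {y}. So FIRST(P) = {y}.
FIRST(U'): from U'::=a we get {a}; from U'::=z we get {z}; from U'::=λ we get {λ}. So FIRST(U') = {λ, a, z}.
FIRST(R): from R::=a b a U' we get {a}; from R::=b R y we get {b}; from R::=U' U we get {λ, a, y, z}; from R::=λ we get {λ}. So FIRST(R) = {λ, a, b, y, z}.
FOLLOW(U) includes $ since U is the start symbol.
FOLLOW(R): in P::=y z R b, R is followed by b with FIRST {b}; in R::=b R y, R is followed by y with FIRST {y}. Thus FOLLOW(R) = {b, y}.
FOLLOW(U): in U::=a U' z U, the suffix after U is empty (adds nothing new); in R::=U' U, the suffix after U is empty, so FOLLOW(U) ⊇ FOLLOW(R) = {b, y}. Thus FOLLOW(U) = {$, b, y}.
FOLLOW(P): in U::=y y P, the suffix after P is empty, so FOLLOW(P) ⊇ FOLLOW(U) = {$, b, y}. Thus FOLLOW(P) = {$, b, y}.
FOLLOW(U'): in U::=a U' z U, U' is followed by z U with FIRST {z}; in R::=a b a U', the suffix after U' is empty, so FOLLOW(U') ⊇ FOLLOW(R) = {b, y}; in R::=U' U, U' is followed by U with FIRST {λ, a, y}; in R::=U' U, the suffix after U' is nullable, so FOLLOW(U') ⊇ FOLLOW(R) = {b, y}. Thus FOLLOW(U') = {a, b, y, z}.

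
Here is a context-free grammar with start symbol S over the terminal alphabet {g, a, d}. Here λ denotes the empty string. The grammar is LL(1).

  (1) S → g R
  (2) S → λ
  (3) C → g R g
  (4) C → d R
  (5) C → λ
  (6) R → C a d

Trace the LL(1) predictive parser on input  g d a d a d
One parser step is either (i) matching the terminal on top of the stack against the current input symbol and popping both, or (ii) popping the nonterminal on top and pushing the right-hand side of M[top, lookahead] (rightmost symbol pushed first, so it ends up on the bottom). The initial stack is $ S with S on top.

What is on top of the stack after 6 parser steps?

C

step 1: stack=$ S  input=g d a d a d $  — expand S → g R
step 2: stack=$ R g  input=g d a d a d $  — match g
step 3: stack=$ R  input=d a d a d $  — expand R → C a d
step 4: stack=$ d a C  input=d a d a d $  — expand C → d R
step 5: stack=$ d a R d  input=d a d a d $  — match d
step 6: stack=$ d a R  input=a d a d $  — expand R → C a d
Stack after step 6: $ d a d a C (top = C).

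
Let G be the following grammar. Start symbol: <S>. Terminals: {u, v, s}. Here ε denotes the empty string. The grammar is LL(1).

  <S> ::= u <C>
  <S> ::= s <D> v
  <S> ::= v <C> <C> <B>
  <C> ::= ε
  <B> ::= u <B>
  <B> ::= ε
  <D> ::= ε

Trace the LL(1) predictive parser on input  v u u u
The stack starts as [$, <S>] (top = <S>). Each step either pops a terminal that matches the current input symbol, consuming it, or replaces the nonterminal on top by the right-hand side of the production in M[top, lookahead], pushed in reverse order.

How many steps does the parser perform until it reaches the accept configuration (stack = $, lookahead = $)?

11

      Stack            Input      Action
   1  $ <S>            v u u u $  expand <S> ::= v <C> <C> <B>
   2  $ <B> <C> <C> v  v u u u $  match v
   3  $ <B> <C> <C>    u u u $    expand <C> ::= ε
   4  $ <B> <C>        u u u $    expand <C> ::= ε
   5  $ <B>            u u u $    expand <B> ::= u <B>
   6  $ <B> u          u u u $    match u
   7  $ <B>            u u $      expand <B> ::= u <B>
   8  $ <B> u          u u $      match u
   9  $ <B>            u $        expand <B> ::= u <B>
  10  $ <B> u          u $        match u
  11  $ <B>            $          expand <B> ::= ε
Accept reached after 11 steps.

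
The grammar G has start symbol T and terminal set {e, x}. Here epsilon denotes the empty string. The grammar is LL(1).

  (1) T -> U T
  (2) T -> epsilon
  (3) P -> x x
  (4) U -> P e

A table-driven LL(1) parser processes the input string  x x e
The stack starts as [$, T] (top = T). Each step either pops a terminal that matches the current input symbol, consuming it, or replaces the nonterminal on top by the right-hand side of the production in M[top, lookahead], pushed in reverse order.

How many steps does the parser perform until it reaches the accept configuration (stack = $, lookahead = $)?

     Stack      Input    Action
  1  $ T        x x e $  expand T -> U T
  2  $ T U      x x e $  expand U -> P e
  3  $ T e P    x x e $  expand P -> x x
  4  $ T e x x  x x e $  match x
  5  $ T e x    x e $    match x
  6  $ T e      e $      match e
  7  $ T        $        expand T -> epsilon
Accept reached after 7 steps.

7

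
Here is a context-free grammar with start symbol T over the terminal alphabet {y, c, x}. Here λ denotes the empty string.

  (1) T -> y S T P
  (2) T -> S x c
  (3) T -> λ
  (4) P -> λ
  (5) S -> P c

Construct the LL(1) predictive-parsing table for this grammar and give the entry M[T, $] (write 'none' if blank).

T -> λ

FIRST(P): from P->λ we get {λ}. So FIRST(P) = {λ}.
FIRST(S): from S->P c we get {c}. So FIRST(S) = {c}.
FIRST(T): from T->y S T P we get {y}; from T->S x c we get {c}; from T->λ we get {λ}. So FIRST(T) = {λ, c, y}.
FOLLOW(T) includes $ since T is the start symbol.
FOLLOW(T): in T->y S T P, T is followed by P with FIRST {λ}; in T->y S T P, the suffix after T is nullable (adds nothing new). Thus FOLLOW(T) = {$}.
For T -> y S T P: FIRST(y S T P) = {y}, so it goes in M[T, t] for t ∈ {y}.
For T -> S x c: FIRST(S x c) = {c}, so it goes in M[T, t] for t ∈ {c}.
For T -> λ: FIRST(λ) = {λ}, so it goes in M[T, t] for t ∈ {}; since λ ∈ FIRST, also for every t ∈ FOLLOW(T) = {$}.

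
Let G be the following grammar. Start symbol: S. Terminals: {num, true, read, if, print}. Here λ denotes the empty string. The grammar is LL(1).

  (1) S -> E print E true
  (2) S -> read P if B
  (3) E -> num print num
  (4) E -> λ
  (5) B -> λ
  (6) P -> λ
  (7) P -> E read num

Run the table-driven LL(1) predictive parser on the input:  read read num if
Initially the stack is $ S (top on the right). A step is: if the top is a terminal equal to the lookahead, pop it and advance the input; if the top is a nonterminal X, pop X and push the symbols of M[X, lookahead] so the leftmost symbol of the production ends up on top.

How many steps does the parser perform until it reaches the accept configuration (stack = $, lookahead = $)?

step 1: stack=$ S  input=read read num if $  — expand S -> read P if B
step 2: stack=$ B if P read  input=read read num if $  — match read
step 3: stack=$ B if P  input=read num if $  — expand P -> E read num
step 4: stack=$ B if num read E  input=read num if $  — expand E -> λ
step 5: stack=$ B if num read  input=read num if $  — match read
step 6: stack=$ B if num  input=num if $  — match num
step 7: stack=$ B if  input=if $  — match if
step 8: stack=$ B  input=$  — expand B -> λ
Accept reached after 8 steps.

8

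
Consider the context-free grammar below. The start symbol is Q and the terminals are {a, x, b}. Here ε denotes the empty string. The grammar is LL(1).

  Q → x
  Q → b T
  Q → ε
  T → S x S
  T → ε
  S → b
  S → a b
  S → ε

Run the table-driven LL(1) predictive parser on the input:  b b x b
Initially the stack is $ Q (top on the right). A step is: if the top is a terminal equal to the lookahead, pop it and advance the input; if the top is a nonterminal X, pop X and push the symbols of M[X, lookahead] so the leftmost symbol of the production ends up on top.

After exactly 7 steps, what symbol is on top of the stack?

     Stack    Input      Action
  1  $ Q      b b x b $  expand Q → b T
  2  $ T b    b b x b $  match b
  3  $ T      b x b $    expand T → S x S
  4  $ S x S  b x b $    expand S → b
  5  $ S x b  b x b $    match b
  6  $ S x    x b $      match x
  7  $ S      b $        expand S → b
Stack after step 7: $ b (top = b).

b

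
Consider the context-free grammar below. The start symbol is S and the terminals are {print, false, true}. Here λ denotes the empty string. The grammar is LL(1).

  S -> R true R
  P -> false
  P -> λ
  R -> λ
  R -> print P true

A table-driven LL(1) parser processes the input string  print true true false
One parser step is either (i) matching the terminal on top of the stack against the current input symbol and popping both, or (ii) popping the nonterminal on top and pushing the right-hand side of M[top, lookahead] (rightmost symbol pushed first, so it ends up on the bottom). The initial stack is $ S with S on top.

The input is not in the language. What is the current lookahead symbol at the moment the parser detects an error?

     Stack                  Input                    Action
  1  $ S                    print true true false $  expand S -> R true R
  2  $ R true R             print true true false $  expand R -> print P true
  3  $ R true true P print  print true true false $  match print
  4  $ R true true P        true true false $        expand P -> λ
  5  $ R true true          true true false $        match true
  6  $ R true               true false $             match true
  7  $ R                    false $                  error: M[R, false] is empty

false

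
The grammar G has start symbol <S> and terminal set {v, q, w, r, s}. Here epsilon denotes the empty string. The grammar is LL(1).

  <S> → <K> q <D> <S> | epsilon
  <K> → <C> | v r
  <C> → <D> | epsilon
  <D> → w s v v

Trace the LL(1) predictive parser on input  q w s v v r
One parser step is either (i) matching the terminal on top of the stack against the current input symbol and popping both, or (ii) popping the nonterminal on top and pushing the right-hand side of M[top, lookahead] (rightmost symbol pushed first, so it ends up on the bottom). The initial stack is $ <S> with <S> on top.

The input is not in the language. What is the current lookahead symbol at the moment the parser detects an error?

      Stack            Input          Action
   1  $ <S>            q w s v v r $  expand <S> → <K> q <D> <S>
   2  $ <S> <D> q <K>  q w s v v r $  expand <K> → <C>
   3  $ <S> <D> q <C>  q w s v v r $  expand <C> → epsilon
   4  $ <S> <D> q      q w s v v r $  match q
   5  $ <S> <D>        w s v v r $    expand <D> → w s v v
   6  $ <S> v v s w    w s v v r $    match w
   7  $ <S> v v s      s v v r $      match s
   8  $ <S> v v        v v r $        match v
   9  $ <S> v          v r $          match v
  10  $ <S>            r $            error: M[<S>, r] is empty

r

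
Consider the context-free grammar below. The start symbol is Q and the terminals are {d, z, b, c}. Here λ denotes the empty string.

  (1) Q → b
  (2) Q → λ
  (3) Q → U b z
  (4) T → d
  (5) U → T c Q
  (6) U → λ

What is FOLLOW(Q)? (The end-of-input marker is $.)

FIRST(T) = {d}
FIRST(U) = {λ, d}  (via T c Q)
FIRST(Q) = {λ, b, d}  (via U b z)
FOLLOW(Q) includes $ since Q is the start symbol.
FOLLOW(T): in U→T c Q, T is followed by c Q with FIRST {c}. Thus FOLLOW(T) = {c}.
FOLLOW(U): in Q→U b z, U is followed by b z with FIRST {b}. Thus FOLLOW(U) = {b}.
FOLLOW(Q): in U→T c Q, the suffix after Q is empty, so FOLLOW(Q) ⊇ FOLLOW(U) = {b}. Thus FOLLOW(Q) = {$, b}.

{$, b}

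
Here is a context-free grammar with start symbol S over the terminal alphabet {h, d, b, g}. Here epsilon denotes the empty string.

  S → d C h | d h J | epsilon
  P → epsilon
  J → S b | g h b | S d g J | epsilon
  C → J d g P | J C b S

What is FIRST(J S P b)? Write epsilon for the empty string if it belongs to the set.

{b, d, g}

FIRST(S) = {epsilon, d}
FIRST(P) = {epsilon}
FIRST(J) = {epsilon, b, d, g}  (via S b, S d g J)
FIRST(C) = {b, d, g}  (via J d g P, J C b S)
FIRST(J S P b): take FIRST of each symbol in turn, carrying on past any symbol whose FIRST contains epsilon; result {b, d, g}.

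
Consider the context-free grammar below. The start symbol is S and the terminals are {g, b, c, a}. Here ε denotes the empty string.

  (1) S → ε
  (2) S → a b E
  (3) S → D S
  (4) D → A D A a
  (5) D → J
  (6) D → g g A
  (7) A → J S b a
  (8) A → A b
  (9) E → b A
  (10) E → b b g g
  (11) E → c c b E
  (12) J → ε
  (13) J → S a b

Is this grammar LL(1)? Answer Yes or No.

No

FIRST(S) = {ε, a, b, g}
FIRST(D) = {ε, a, b, g}
FIRST(A) = {a, b, g}
FIRST(E) = {b, c}
FIRST(J) = {ε, a, b, g}
FOLLOW(S) = {$, a, b}
FOLLOW(D) = {$, a, b, g}
FOLLOW(A) = {$, a, b, g}
FOLLOW(E) = {$, a, b}
FOLLOW(J) = {$, a, b, g}
Cell M[A, a] receives both A → J S b a and A → A b — the grammar is not LL(1).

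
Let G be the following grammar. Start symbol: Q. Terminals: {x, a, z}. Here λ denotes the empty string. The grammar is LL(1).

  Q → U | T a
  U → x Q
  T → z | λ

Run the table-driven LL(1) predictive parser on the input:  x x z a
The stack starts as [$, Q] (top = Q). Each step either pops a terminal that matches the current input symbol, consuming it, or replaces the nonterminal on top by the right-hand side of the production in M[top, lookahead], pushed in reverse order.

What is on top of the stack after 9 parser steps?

step 1: stack=$ Q  input=x x z a $  — expand Q → U
step 2: stack=$ U  input=x x z a $  — expand U → x Q
step 3: stack=$ Q x  input=x x z a $  — match x
step 4: stack=$ Q  input=x z a $  — expand Q → U
step 5: stack=$ U  input=x z a $  — expand U → x Q
step 6: stack=$ Q x  input=x z a $  — match x
step 7: stack=$ Q  input=z a $  — expand Q → T a
step 8: stack=$ a T  input=z a $  — expand T → z
step 9: stack=$ a z  input=z a $  — match z
Stack after step 9: $ a (top = a).

a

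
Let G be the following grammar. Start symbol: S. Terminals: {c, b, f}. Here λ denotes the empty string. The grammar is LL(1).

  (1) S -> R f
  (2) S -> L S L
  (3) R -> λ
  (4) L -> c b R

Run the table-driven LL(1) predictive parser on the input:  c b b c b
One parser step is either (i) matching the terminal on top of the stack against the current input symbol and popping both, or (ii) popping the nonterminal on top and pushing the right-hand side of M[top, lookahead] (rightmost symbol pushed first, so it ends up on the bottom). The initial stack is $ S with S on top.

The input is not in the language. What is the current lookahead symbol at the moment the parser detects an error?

b

     Stack        Input        Action
  1  $ S          c b b c b $  expand S -> L S L
  2  $ L S L      c b b c b $  expand L -> c b R
  3  $ L S R b c  c b b c b $  match c
  4  $ L S R b    b b c b $    match b
  5  $ L S R      b c b $      error: M[R, b] is empty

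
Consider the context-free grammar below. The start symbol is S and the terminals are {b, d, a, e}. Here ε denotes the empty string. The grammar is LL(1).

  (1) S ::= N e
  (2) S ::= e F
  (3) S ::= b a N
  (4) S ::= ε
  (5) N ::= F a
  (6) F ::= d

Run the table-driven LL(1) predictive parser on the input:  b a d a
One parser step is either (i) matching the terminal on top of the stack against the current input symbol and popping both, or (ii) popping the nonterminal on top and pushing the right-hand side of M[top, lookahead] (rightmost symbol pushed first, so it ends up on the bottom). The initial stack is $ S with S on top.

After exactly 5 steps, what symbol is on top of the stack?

d

     Stack    Input      Action
  1  $ S      b a d a $  expand S ::= b a N
  2  $ N a b  b a d a $  match b
  3  $ N a    a d a $    match a
  4  $ N      d a $      expand N ::= F a
  5  $ a F    d a $      expand F ::= d
Stack after step 5: $ a d (top = d).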